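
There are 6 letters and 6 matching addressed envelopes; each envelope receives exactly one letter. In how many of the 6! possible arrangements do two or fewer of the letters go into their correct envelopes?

Sum C(6,i)·!(6-i) for i = 0..2:
  i=0: C(6,0)·!6 = 1·265 = 265
  i=1: C(6,1)·!5 = 6·44 = 264
  i=2: C(6,2)·!4 = 15·9 = 135
Total = 664.

664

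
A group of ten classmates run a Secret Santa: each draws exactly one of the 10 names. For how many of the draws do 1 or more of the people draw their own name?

# with exactly i fixed is C(10,i)·!(10-i); sum over i=1..10:
  i=1: C(10,1)·!9 = 10·133496 = 1334960
  i=2: C(10,2)·!8 = 45·14833 = 667485
  i=3: C(10,3)·!7 = 120·1854 = 222480
  i=4: C(10,4)·!6 = 210·265 = 55650
  i=5: C(10,5)·!5 = 252·44 = 11088
  i=6: C(10,6)·!4 = 210·9 = 1890
  i=7: C(10,7)·!3 = 120·2 = 240
  i=8: C(10,8)·!2 = 45·1 = 45
  i=9: C(10,9)·!1 = 10·0 = 0
  i=10: C(10,10)·!0 = 1·1 = 1
Total = 2293839.

2293839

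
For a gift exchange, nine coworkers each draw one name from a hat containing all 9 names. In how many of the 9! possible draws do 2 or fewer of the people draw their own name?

# with exactly i fixed is C(9,i)·!(9-i); sum over i=0..2:
  i=0: C(9,0)·!9 = 1·133496 = 133496
  i=1: C(9,1)·!8 = 9·14833 = 133497
  i=2: C(9,2)·!7 = 36·1854 = 66744
Total = 333737.

333737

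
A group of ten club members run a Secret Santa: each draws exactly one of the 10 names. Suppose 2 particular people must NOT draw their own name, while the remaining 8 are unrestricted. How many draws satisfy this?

2943360

Let A_j be the event that the j-th constrained one is fixed. By inclusion-exclusion over the 2 events:
Σ_{j=0}^{2} (-1)^j C(2,j)(10-j)!
= C(2,0)·10! - C(2,1)·9! + C(2,2)·8!
= 3628800 - 725760 + 40320
= 2943360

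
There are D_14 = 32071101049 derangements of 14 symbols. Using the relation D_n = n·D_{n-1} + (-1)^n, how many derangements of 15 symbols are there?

481066515734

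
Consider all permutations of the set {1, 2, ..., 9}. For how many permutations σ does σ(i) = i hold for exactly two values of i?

Pick the 2 fixed positions: C(9,2) = 36 ways.
The other 7 form a derangement: !7 = 1854.
Total: 36 × 1854 = 66744.

66744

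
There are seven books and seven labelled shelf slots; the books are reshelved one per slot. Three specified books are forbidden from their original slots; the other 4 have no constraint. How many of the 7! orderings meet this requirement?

3216

Let A_j be the event that the j-th constrained one is fixed. By inclusion-exclusion over the 3 events:
Σ_{j=0}^{3} (-1)^j C(3,j)(7-j)!
= C(3,0)·7! - C(3,1)·6! + C(3,2)·5! - C(3,3)·4!
= 5040 - 2160 + 360 - 24
= 3216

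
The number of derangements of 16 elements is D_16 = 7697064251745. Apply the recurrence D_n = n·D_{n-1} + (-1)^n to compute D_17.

D_17 = 17·7697064251745 - 1 = 130850092279664.

130850092279664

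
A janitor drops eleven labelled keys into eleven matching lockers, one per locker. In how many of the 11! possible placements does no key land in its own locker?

14684570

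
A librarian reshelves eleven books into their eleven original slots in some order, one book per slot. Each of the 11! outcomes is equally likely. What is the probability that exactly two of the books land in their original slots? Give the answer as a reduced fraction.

16687/90720

Favorable outcomes: C(11,2)·!9 = 55·133496 = 7342280.
Total outcomes: 11! = 39916800.
Probability = 7342280/39916800 = 16687/90720.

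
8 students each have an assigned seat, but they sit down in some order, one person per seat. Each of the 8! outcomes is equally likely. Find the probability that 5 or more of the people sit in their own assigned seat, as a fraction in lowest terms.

47/13440

Favorable outcomes: Σ_{i≥5} C(8,i)·!(8-i) = 56·2 + 28·1 + 8·0 + 1·1 = 141.
Total outcomes: 8! = 40320.
Probability = 141/40320 = 47/13440.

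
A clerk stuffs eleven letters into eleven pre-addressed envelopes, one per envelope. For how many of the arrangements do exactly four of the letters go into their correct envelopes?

Choose which 4 of the 11 are fixed: C(11,4) = 330.
The other 7 form a derangement: !7 = 1854.
Total: 330 × 1854 = 611820.

611820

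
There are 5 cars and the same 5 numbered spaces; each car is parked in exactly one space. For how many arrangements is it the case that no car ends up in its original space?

44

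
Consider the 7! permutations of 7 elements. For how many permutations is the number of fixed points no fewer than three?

Sum C(7,i)·!(7-i) for i = 3..7:
  i=3: C(7,3)·!4 = 35·9 = 315
  i=4: C(7,4)·!3 = 35·2 = 70
  i=5: C(7,5)·!2 = 21·1 = 21
  i=6: C(7,6)·!1 = 7·0 = 0
  i=7: C(7,7)·!0 = 1·1 = 1
Total = 407.

407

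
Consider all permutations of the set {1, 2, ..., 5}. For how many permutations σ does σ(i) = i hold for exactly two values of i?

20

Pick the 2 fixed positions: C(5,2) = 10 ways.
The other 3 form a derangement: !3 = 2.
Total: 10 × 2 = 20.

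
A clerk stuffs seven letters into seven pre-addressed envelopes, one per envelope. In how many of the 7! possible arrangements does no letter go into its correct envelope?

!7 is the nearest integer to 7!/e.
7! = 5040, and 5040/e ≈ 1854.11, so !7 = 1854.

1854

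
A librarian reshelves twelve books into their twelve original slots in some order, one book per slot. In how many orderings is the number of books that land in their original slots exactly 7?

Choose which 7 of the 12 are fixed: C(12,7) = 792.
The remaining 5 must be deranged: !5 = 44.
Total: 792 × 44 = 34848.

34848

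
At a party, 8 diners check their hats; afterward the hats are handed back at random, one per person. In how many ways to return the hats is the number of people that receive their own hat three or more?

# with exactly i fixed is C(8,i)·!(8-i); sum over i=3..8:
  i=3: C(8,3)·!5 = 56·44 = 2464
  i=4: C(8,4)·!4 = 70·9 = 630
  i=5: C(8,5)·!3 = 56·2 = 112
  i=6: C(8,6)·!2 = 28·1 = 28
  i=7: C(8,7)·!1 = 8·0 = 0
  i=8: C(8,8)·!0 = 1·1 = 1
Total = 3235.

3235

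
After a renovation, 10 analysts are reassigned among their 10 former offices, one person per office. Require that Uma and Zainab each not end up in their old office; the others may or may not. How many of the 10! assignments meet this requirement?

2943360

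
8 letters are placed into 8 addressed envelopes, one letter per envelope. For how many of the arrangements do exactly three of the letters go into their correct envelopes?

2464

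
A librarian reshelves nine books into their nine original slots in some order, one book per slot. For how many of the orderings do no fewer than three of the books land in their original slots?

29143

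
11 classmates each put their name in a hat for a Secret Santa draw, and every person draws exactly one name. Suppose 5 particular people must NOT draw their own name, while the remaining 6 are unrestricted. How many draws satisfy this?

25022880

Let A_j be the event that the j-th constrained one is fixed. By inclusion-exclusion over the 5 events:
Σ_{j=0}^{5} (-1)^j C(5,j)(11-j)!
= C(5,0)·11! - C(5,1)·10! + C(5,2)·9! - C(5,3)·8! + C(5,4)·7! - C(5,5)·6!
= 39916800 - 18144000 + 3628800 - 403200 + 25200 - 720
= 25022880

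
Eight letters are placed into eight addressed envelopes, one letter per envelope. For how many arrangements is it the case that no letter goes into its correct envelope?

14833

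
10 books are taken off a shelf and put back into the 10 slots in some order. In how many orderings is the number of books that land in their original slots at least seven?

286

Sum C(10,i)·!(10-i) for i = 7..10:
  i=7: C(10,7)·!3 = 120·2 = 240
  i=8: C(10,8)·!2 = 45·1 = 45
  i=9: C(10,9)·!1 = 10·0 = 0
  i=10: C(10,10)·!0 = 1·1 = 1
Total = 286.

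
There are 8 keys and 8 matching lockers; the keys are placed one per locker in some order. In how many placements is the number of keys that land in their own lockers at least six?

# with exactly i fixed is C(8,i)·!(8-i); sum over i=6..8:
  i=6: C(8,6)·!2 = 28·1 = 28
  i=7: C(8,7)·!1 = 8·0 = 0
  i=8: C(8,8)·!0 = 1·1 = 1
Total = 29.

29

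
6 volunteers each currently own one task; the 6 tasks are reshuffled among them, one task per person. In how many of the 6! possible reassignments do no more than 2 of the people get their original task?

664

# with exactly i fixed is C(6,i)·!(6-i); sum over i=0..2:
  i=0: C(6,0)·!6 = 1·265 = 265
  i=1: C(6,1)·!5 = 6·44 = 264
  i=2: C(6,2)·!4 = 15·9 = 135
Total = 664.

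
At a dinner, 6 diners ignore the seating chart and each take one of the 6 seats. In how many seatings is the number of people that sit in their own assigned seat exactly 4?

15

Choose which 4 of the 6 are fixed: C(6,4) = 15.
The remaining 2 must be deranged: !2 = 1.
Total: 15 × 1 = 15.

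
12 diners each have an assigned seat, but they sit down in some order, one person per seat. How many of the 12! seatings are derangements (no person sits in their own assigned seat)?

176214841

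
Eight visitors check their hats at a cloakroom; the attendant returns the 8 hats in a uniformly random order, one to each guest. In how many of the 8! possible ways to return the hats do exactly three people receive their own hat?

Choose which 3 of the 8 are fixed: C(8,3) = 56.
The other 5 form a derangement: !5 = 44.
Total: 56 × 44 = 2464.

2464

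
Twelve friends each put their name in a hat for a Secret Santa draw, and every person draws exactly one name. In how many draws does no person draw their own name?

176214841

Recurrence: !12 = 11·(!11 + !10).
!12 = 11·(14684570 + 1334961) = 11·16019531 = 176214841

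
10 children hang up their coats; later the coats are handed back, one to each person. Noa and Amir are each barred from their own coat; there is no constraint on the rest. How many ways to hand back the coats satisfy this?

2943360

Inclusion-exclusion on the 2 forbidden self-matches:
Σ_{j=0}^{2} (-1)^j C(2,j)(10-j)!
= C(2,0)·10! - C(2,1)·9! + C(2,2)·8!
= 3628800 - 725760 + 40320
= 2943360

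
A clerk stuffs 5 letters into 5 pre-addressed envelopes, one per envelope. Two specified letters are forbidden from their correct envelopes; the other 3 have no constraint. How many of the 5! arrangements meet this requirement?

Let A_j be the event that the j-th constrained one is fixed. By inclusion-exclusion over the 2 events:
Σ_{j=0}^{2} (-1)^j C(2,j)(5-j)!
= C(2,0)·5! - C(2,1)·4! + C(2,2)·3!
= 120 - 48 + 6
= 78

78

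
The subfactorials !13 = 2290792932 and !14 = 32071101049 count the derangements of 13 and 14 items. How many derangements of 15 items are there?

481066515734

!15 = (15-1)·(!14 + !13) = 14·(32071101049 + 2290792932) = 14·34361893981 = 481066515734.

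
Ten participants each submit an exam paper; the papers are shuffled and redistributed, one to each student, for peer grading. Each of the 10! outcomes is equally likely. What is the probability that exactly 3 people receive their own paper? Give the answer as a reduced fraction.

103/1680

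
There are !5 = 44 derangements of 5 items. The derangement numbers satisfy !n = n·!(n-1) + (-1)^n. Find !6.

!6 = 6·44 + 1 = 265.

265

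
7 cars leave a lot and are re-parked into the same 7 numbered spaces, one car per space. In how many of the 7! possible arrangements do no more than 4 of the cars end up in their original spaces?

5018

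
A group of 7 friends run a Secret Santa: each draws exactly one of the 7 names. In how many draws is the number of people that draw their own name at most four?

5018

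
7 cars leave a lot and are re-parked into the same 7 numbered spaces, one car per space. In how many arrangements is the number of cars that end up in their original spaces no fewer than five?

# with exactly i fixed is C(7,i)·!(7-i); sum over i=5..7:
  i=5: C(7,5)·!2 = 21·1 = 21
  i=6: C(7,6)·!1 = 7·0 = 0
  i=7: C(7,7)·!0 = 1·1 = 1
Total = 22.

22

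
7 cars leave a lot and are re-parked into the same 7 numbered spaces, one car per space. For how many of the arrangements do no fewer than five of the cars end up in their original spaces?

Sum C(7,i)·!(7-i) for i = 5..7:
  i=5: C(7,5)·!2 = 21·1 = 21
  i=6: C(7,6)·!1 = 7·0 = 0
  i=7: C(7,7)·!0 = 1·1 = 1
Total = 22.

22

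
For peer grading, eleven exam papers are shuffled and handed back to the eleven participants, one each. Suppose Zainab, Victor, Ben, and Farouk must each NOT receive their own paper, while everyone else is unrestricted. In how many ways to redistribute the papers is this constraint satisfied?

27422640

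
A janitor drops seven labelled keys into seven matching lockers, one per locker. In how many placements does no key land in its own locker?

The number of derangements of 7 is !7 = Σ_{k=0}^{7} (-1)^k·7!/k!
= 7! - 7!/1! + 7!/2! - 7!/3! + 7!/4! - 7!/5! + 7!/6! - 7!/7!
= 5040 - 5040 + 2520 - 840 + 210 - 42 + 7 - 1
= 1854

1854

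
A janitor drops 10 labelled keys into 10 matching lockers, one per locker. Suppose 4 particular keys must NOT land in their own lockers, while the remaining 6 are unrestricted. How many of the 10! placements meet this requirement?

2399760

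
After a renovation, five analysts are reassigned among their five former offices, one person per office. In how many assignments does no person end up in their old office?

Recurrence: !5 = 4·(!4 + !3).
!5 = 4·(9 + 2) = 4·11 = 44

44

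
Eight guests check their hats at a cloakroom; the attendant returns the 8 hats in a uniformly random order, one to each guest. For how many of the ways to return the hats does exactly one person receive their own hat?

Pick the single fixed position: C(8,1) = 8 ways.
The other 7 form a derangement: !7 = 1854.
Total: 8 × 1854 = 14832.

14832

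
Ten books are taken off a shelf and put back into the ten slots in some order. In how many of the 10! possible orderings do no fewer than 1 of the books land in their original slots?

2293839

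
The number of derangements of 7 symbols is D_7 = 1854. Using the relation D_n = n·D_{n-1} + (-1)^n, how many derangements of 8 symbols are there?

D_8 = 8·1854 + 1 = 14833.

14833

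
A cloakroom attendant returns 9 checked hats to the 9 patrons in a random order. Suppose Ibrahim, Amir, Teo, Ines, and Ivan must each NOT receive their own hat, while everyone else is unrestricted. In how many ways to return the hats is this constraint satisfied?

Let A_j be the event that the j-th constrained one is fixed. By inclusion-exclusion over the 5 events:
Σ_{j=0}^{5} (-1)^j C(5,j)(9-j)!
= C(5,0)·9! - C(5,1)·8! + C(5,2)·7! - C(5,3)·6! + C(5,4)·5! - C(5,5)·4!
= 362880 - 201600 + 50400 - 7200 + 600 - 24
= 205056

205056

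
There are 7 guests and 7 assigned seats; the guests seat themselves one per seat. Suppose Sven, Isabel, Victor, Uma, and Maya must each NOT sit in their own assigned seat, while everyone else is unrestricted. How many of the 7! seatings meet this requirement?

Let A_j be the event that the j-th constrained one is fixed. By inclusion-exclusion over the 5 events:
Σ_{j=0}^{5} (-1)^j C(5,j)(7-j)!
= C(5,0)·7! - C(5,1)·6! + C(5,2)·5! - C(5,3)·4! + C(5,4)·3! - C(5,5)·2!
= 5040 - 3600 + 1200 - 240 + 30 - 2
= 2428

2428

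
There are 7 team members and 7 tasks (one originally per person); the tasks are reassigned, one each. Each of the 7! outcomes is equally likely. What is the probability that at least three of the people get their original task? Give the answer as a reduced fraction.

407/5040

Favorable outcomes: Σ_{i≥3} C(7,i)·!(7-i) = 35·9 + 35·2 + 21·1 + 7·0 + 1·1 = 407.
Total outcomes: 7! = 5040.
Probability = 407/5040 = 407/5040.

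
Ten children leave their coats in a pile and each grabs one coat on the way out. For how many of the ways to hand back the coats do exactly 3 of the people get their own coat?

222480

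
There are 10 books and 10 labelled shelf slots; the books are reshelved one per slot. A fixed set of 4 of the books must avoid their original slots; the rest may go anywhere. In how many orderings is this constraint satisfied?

Let A_j be the event that the j-th constrained one is fixed. By inclusion-exclusion over the 4 events:
Σ_{j=0}^{4} (-1)^j C(4,j)(10-j)!
= C(4,0)·10! - C(4,1)·9! + C(4,2)·8! - C(4,3)·7! + C(4,4)·6!
= 3628800 - 1451520 + 241920 - 20160 + 720
= 2399760

2399760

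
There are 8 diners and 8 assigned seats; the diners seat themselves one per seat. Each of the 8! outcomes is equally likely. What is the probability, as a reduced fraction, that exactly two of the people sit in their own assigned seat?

53/288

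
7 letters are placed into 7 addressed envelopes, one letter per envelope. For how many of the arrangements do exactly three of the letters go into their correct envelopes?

315

Choose which 3 of the 7 are fixed: C(7,3) = 35.
The remaining 4 must be deranged: !4 = 9.
Total: 35 × 9 = 315.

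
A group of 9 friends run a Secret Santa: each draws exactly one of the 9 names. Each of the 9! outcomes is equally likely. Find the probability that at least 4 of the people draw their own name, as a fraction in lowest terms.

Favorable outcomes: Σ_{i≥4} C(9,i)·!(9-i) = 126·44 + 126·9 + 84·2 + 36·1 + 9·0 + 1·1 = 6883.
Total outcomes: 9! = 362880.
Probability = 6883/362880 = 6883/362880.

6883/362880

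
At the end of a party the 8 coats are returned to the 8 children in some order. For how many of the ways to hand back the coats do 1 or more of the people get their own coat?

25487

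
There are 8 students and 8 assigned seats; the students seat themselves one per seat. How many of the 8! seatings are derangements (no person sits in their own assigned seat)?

By inclusion-exclusion, !8 = Σ (-1)^k · 8!/k! for k=0..8
= 8! - 8!/1! + 8!/2! - 8!/3! + 8!/4! - 8!/5! + 8!/6! - 8!/7! + 8!/8!
= 40320 - 40320 + 20160 - 6720 + 1680 - 336 + 56 - 8 + 1
= 14833

14833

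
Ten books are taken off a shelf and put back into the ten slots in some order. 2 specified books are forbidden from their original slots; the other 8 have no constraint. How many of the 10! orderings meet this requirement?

2943360

Let A_j be the event that the j-th constrained one is fixed. By inclusion-exclusion over the 2 events:
Σ_{j=0}^{2} (-1)^j C(2,j)(10-j)!
= C(2,0)·10! - C(2,1)·9! + C(2,2)·8!
= 3628800 - 725760 + 40320
= 2943360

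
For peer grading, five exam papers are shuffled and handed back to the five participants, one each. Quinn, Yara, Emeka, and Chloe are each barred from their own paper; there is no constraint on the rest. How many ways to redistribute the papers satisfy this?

53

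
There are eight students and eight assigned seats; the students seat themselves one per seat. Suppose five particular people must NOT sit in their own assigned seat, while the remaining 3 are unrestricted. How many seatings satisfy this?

21234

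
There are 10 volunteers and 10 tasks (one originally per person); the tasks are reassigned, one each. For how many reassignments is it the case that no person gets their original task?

1334961

!10 is the nearest integer to 10!/e.
10! = 3628800, and 3628800/e ≈ 1334960.92, so !10 = 1334961.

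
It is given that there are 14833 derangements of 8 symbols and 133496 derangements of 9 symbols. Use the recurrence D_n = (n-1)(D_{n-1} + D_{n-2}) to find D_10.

D_10 = (10-1)·(D_9 + D_8) = 9·(133496 + 14833) = 9·148329 = 1334961.

1334961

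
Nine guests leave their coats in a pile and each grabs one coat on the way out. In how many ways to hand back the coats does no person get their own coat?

133496

The number of derangements of 9 is !9 = Σ_{k=0}^{9} (-1)^k·9!/k!
= 9! - 9!/1! + 9!/2! - 9!/3! + 9!/4! - 9!/5! + 9!/6! - 9!/7! + 9!/8! - 9!/9!
= 362880 - 362880 + 181440 - 60480 + 15120 - 3024 + 504 - 72 + 9 - 1
= 133496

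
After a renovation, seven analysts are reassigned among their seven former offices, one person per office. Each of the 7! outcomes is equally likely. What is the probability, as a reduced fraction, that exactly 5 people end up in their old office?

1/240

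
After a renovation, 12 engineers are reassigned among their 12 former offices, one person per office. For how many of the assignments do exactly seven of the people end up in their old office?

34848

Pick the 7 fixed positions: C(12,7) = 792 ways.
The other 5 form a derangement: !5 = 44.
Total: 792 × 44 = 34848.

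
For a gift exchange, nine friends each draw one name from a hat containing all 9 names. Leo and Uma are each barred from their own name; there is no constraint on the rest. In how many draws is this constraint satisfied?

287280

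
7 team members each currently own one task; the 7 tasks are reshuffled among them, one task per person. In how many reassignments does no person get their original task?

1854

Use !n = n·!(n-1) + (-1)^n.
!7 = 7·265 - 1 = 1854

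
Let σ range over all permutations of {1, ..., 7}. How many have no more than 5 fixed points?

# with exactly i fixed is C(7,i)·!(7-i); sum over i=0..5:
  i=0: C(7,0)·!7 = 1·1854 = 1854
  i=1: C(7,1)·!6 = 7·265 = 1855
  i=2: C(7,2)·!5 = 21·44 = 924
  i=3: C(7,3)·!4 = 35·9 = 315
  i=4: C(7,4)·!3 = 35·2 = 70
  i=5: C(7,5)·!2 = 21·1 = 21
Total = 5039.

5039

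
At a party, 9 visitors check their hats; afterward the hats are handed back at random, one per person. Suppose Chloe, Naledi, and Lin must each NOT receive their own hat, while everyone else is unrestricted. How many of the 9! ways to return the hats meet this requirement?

256320

Inclusion-exclusion on the 3 forbidden self-matches:
Σ_{j=0}^{3} (-1)^j C(3,j)(9-j)!
= C(3,0)·9! - C(3,1)·8! + C(3,2)·7! - C(3,3)·6!
= 362880 - 120960 + 15120 - 720
= 256320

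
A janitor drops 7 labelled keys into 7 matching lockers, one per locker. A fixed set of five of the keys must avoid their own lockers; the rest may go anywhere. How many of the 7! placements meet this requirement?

2428

Let A_j be the event that the j-th constrained one is fixed. By inclusion-exclusion over the 5 events:
Σ_{j=0}^{5} (-1)^j C(5,j)(7-j)!
= C(5,0)·7! - C(5,1)·6! + C(5,2)·5! - C(5,3)·4! + C(5,4)·3! - C(5,5)·2!
= 5040 - 3600 + 1200 - 240 + 30 - 2
= 2428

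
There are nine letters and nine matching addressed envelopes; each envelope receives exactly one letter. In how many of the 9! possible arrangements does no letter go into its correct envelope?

133496

!9 is the nearest integer to 9!/e.
9! = 362880, and 362880/e ≈ 133496.09, so !9 = 133496.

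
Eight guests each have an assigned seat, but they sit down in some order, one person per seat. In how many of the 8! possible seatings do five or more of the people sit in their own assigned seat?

141

Sum C(8,i)·!(8-i) for i = 5..8:
  i=5: C(8,5)·!3 = 56·2 = 112
  i=6: C(8,6)·!2 = 28·1 = 28
  i=7: C(8,7)·!1 = 8·0 = 0
  i=8: C(8,8)·!0 = 1·1 = 1
Total = 141.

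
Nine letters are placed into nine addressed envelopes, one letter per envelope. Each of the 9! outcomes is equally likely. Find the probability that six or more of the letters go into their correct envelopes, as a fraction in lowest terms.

Favorable outcomes: Σ_{i≥6} C(9,i)·!(9-i) = 84·2 + 36·1 + 9·0 + 1·1 = 205.
Total outcomes: 9! = 362880.
Probability = 205/362880 = 41/72576.

41/72576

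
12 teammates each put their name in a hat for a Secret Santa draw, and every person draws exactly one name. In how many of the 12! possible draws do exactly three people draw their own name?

29369120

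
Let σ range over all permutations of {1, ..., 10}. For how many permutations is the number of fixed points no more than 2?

3337406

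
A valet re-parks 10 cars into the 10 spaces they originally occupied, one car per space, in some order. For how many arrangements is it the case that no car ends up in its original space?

!10 is the nearest integer to 10!/e.
10! = 3628800, and 3628800/e ≈ 1334960.92, so !10 = 1334961.

1334961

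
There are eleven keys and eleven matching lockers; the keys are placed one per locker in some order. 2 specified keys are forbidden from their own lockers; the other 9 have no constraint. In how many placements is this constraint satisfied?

33022080

Inclusion-exclusion on the 2 forbidden self-matches:
Σ_{j=0}^{2} (-1)^j C(2,j)(11-j)!
= C(2,0)·11! - C(2,1)·10! + C(2,2)·9!
= 39916800 - 7257600 + 362880
= 33022080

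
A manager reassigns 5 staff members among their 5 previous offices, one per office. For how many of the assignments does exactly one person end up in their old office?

45

Choose which one of the 5 is fixed: C(5,1) = 5.
The remaining 4 must be deranged: !4 = 9.
Total: 5 × 9 = 45.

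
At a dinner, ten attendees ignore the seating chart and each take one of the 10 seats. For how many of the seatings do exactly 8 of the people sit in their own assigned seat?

45

Choose which 8 of the 10 are fixed: C(10,8) = 45.
The remaining 2 must be deranged: !2 = 1.
Total: 45 × 1 = 45.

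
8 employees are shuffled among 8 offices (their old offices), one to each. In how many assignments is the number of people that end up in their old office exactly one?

Pick the single fixed position: C(8,1) = 8 ways.
The remaining 7 must be deranged: !7 = 1854.
Total: 8 × 1854 = 14832.

14832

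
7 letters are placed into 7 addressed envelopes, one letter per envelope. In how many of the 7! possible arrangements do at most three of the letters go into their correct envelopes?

4948

# with exactly i fixed is C(7,i)·!(7-i); sum over i=0..3:
  i=0: C(7,0)·!7 = 1·1854 = 1854
  i=1: C(7,1)·!6 = 7·265 = 1855
  i=2: C(7,2)·!5 = 21·44 = 924
  i=3: C(7,3)·!4 = 35·9 = 315
Total = 4948.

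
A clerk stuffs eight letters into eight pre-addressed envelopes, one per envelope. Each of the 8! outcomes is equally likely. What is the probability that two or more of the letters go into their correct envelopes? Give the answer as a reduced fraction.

Favorable outcomes: Σ_{i≥2} C(8,i)·!(8-i) = 28·265 + 56·44 + 70·9 + 56·2 + 28·1 + 8·0 + 1·1 = 10655.
Total outcomes: 8! = 40320.
Probability = 10655/40320 = 2131/8064.

2131/8064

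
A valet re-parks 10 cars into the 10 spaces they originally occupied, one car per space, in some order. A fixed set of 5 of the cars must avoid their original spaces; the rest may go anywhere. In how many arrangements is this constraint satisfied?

2170680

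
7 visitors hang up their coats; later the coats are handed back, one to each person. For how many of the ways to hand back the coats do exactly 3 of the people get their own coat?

315

Choose which 3 of the 7 are fixed: C(7,3) = 35.
The other 4 form a derangement: !4 = 9.
Total: 35 × 9 = 315.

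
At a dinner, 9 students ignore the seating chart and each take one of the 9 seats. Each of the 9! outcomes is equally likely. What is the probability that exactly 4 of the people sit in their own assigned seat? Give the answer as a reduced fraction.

11/720

Favorable outcomes: C(9,4)·!5 = 126·44 = 5544.
Total outcomes: 9! = 362880.
Probability = 5544/362880 = 11/720.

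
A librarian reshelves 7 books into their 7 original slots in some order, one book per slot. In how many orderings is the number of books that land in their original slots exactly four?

70

Pick the 4 fixed positions: C(7,4) = 35 ways.
The other 3 form a derangement: !3 = 2.
Total: 35 × 2 = 70.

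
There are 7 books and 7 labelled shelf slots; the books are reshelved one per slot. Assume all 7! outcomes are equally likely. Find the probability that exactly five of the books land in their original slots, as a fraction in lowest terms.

Favorable outcomes: C(7,5)·!2 = 21·1 = 21.
Total outcomes: 7! = 5040.
Probability = 21/5040 = 1/240.

1/240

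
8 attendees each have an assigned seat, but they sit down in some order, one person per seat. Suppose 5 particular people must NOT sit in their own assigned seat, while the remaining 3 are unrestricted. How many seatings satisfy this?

Let A_j be the event that the j-th constrained one is fixed. By inclusion-exclusion over the 5 events:
Σ_{j=0}^{5} (-1)^j C(5,j)(8-j)!
= C(5,0)·8! - C(5,1)·7! + C(5,2)·6! - C(5,3)·5! + C(5,4)·4! - C(5,5)·3!
= 40320 - 25200 + 7200 - 1200 + 120 - 6
= 21234

21234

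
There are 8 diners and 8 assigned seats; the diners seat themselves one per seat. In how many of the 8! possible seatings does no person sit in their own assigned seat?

14833

!8 is the nearest integer to 8!/e.
8! = 40320, and 40320/e ≈ 14832.90, so !8 = 14833.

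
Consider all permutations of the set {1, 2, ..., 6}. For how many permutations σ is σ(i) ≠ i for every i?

265

Use !n = (n-1)(!(n-1) + !(n-2)).
!6 = 5·(44 + 9) = 5·53 = 265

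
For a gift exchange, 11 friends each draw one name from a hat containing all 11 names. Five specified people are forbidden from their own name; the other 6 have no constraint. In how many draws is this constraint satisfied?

25022880

Let A_j be the event that the j-th constrained one is fixed. By inclusion-exclusion over the 5 events:
Σ_{j=0}^{5} (-1)^j C(5,j)(11-j)!
= C(5,0)·11! - C(5,1)·10! + C(5,2)·9! - C(5,3)·8! + C(5,4)·7! - C(5,5)·6!
= 39916800 - 18144000 + 3628800 - 403200 + 25200 - 720
= 25022880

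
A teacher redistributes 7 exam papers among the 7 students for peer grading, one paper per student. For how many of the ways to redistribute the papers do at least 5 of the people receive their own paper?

22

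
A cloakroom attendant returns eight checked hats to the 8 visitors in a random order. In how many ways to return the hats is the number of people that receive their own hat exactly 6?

Pick the 6 fixed positions: C(8,6) = 28 ways.
The remaining 2 must be deranged: !2 = 1.
Total: 28 × 1 = 28.

28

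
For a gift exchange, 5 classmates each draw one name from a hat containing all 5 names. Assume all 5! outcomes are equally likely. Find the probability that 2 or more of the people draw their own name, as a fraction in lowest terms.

31/120

Favorable outcomes: Σ_{i≥2} C(5,i)·!(5-i) = 10·2 + 10·1 + 5·0 + 1·1 = 31.
Total outcomes: 5! = 120.
Probability = 31/120 = 31/120.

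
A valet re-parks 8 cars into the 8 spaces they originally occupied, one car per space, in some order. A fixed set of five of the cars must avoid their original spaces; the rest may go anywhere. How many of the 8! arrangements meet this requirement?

21234

Inclusion-exclusion on the 5 forbidden self-matches:
Σ_{j=0}^{5} (-1)^j C(5,j)(8-j)!
= C(5,0)·8! - C(5,1)·7! + C(5,2)·6! - C(5,3)·5! + C(5,4)·4! - C(5,5)·3!
= 40320 - 25200 + 7200 - 1200 + 120 - 6
= 21234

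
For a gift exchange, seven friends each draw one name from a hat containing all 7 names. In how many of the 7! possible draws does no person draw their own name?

1854

!7 = 7! · Σ_{k=0}^{7} (-1)^k/k!
= 7! - 7!/1! + 7!/2! - 7!/3! + 7!/4! - 7!/5! + 7!/6! - 7!/7!
= 5040 - 5040 + 2520 - 840 + 210 - 42 + 7 - 1
= 1854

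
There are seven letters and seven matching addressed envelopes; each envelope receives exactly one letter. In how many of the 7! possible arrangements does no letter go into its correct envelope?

1854

Recurrence: !7 = 7·!6 + (-1)^7.
!7 = 7·265 - 1 = 1854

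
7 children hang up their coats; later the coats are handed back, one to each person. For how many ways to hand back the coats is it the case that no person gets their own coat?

1854

The subfactorial !7 = [7!/e] (nearest integer).
7! = 5040, and 5040/e ≈ 1854.11, so !7 = 1854.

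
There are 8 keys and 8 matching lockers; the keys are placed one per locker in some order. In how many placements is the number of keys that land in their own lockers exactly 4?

630

Choose which 4 of the 8 are fixed: C(8,4) = 70.
The remaining 4 must be deranged: !4 = 9.
Total: 70 × 9 = 630.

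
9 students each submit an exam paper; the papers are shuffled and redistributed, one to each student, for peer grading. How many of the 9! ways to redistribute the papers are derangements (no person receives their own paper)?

!9 = 9! · Σ_{k=0}^{9} (-1)^k/k!
= 9! - 9!/1! + 9!/2! - 9!/3! + 9!/4! - 9!/5! + 9!/6! - 9!/7! + 9!/8! - 9!/9!
= 362880 - 362880 + 181440 - 60480 + 15120 - 3024 + 504 - 72 + 9 - 1
= 133496

133496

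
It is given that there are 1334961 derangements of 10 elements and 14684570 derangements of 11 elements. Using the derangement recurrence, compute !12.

!12 = (12-1)·(!11 + !10) = 11·(14684570 + 1334961) = 11·16019531 = 176214841.

176214841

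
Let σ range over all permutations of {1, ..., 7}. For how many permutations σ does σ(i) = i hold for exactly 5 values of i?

21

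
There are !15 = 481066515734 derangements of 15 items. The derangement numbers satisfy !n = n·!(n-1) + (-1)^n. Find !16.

7697064251745

!16 = 16·481066515734 + 1 = 7697064251745.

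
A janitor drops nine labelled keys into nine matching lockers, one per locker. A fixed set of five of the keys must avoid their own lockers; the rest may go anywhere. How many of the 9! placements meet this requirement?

205056

Let A_j be the event that the j-th constrained one is fixed. By inclusion-exclusion over the 5 events:
Σ_{j=0}^{5} (-1)^j C(5,j)(9-j)!
= C(5,0)·9! - C(5,1)·8! + C(5,2)·7! - C(5,3)·6! + C(5,4)·5! - C(5,5)·4!
= 362880 - 201600 + 50400 - 7200 + 600 - 24
= 205056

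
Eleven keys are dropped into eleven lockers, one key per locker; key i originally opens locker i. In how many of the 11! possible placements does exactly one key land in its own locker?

Pick the single fixed position: C(11,1) = 11 ways.
The remaining 10 must be deranged: !10 = 1334961.
Total: 11 × 1334961 = 14684571.

14684571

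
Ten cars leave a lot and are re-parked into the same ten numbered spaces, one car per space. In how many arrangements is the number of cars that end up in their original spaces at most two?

Sum C(10,i)·!(10-i) for i = 0..2:
  i=0: C(10,0)·!10 = 1·1334961 = 1334961
  i=1: C(10,1)·!9 = 10·133496 = 1334960
  i=2: C(10,2)·!8 = 45·14833 = 667485
Total = 3337406.

3337406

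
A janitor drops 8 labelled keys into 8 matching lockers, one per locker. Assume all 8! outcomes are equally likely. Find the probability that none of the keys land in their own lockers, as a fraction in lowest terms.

2119/5760

Favorable outcomes: !8 = 14833.
Total outcomes: 8! = 40320.
Probability = 14833/40320 = 2119/5760.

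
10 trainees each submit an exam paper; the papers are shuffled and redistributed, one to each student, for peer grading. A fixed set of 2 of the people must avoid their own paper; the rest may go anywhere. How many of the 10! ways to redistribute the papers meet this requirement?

Let A_j be the event that the j-th constrained one is fixed. By inclusion-exclusion over the 2 events:
Σ_{j=0}^{2} (-1)^j C(2,j)(10-j)!
= C(2,0)·10! - C(2,1)·9! + C(2,2)·8!
= 3628800 - 725760 + 40320
= 2943360

2943360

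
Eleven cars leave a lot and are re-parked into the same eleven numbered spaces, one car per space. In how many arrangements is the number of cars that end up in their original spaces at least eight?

# with exactly i fixed is C(11,i)·!(11-i); sum over i=8..11:
  i=8: C(11,8)·!3 = 165·2 = 330
  i=9: C(11,9)·!2 = 55·1 = 55
  i=10: C(11,10)·!1 = 11·0 = 0
  i=11: C(11,11)·!0 = 1·1 = 1
Total = 386.

386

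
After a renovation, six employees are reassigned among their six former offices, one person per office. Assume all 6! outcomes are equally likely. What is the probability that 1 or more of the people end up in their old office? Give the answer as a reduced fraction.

91/144

Favorable outcomes: Σ_{i≥1} C(6,i)·!(6-i) = 6·44 + 15·9 + 20·2 + 15·1 + 6·0 + 1·1 = 455.
Total outcomes: 6! = 720.
Probability = 455/720 = 91/144.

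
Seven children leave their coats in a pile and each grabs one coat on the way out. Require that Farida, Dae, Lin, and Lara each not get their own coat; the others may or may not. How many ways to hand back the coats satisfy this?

2790

Let A_j be the event that the j-th constrained one is fixed. By inclusion-exclusion over the 4 events:
Σ_{j=0}^{4} (-1)^j C(4,j)(7-j)!
= C(4,0)·7! - C(4,1)·6! + C(4,2)·5! - C(4,3)·4! + C(4,4)·3!
= 5040 - 2880 + 720 - 96 + 6
= 2790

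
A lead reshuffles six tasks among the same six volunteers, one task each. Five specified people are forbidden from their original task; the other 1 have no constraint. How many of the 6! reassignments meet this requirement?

309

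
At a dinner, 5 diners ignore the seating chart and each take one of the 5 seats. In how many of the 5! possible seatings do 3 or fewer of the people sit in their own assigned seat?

119

Sum C(5,i)·!(5-i) for i = 0..3:
  i=0: C(5,0)·!5 = 1·44 = 44
  i=1: C(5,1)·!4 = 5·9 = 45
  i=2: C(5,2)·!3 = 10·2 = 20
  i=3: C(5,3)·!2 = 10·1 = 10
Total = 119.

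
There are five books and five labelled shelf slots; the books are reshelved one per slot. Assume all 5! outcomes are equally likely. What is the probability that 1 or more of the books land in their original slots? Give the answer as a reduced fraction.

19/30

Favorable outcomes: Σ_{i≥1} C(5,i)·!(5-i) = 5·9 + 10·2 + 10·1 + 5·0 + 1·1 = 76.
Total outcomes: 5! = 120.
Probability = 76/120 = 19/30.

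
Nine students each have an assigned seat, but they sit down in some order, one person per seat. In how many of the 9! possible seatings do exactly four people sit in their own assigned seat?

5544

Pick the 4 fixed positions: C(9,4) = 126 ways.
The other 5 form a derangement: !5 = 44.
Total: 126 × 44 = 5544.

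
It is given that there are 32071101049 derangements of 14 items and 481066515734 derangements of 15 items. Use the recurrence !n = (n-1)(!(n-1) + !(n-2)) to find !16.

7697064251745

!16 = (16-1)·(!15 + !14) = 15·(481066515734 + 32071101049) = 15·513137616783 = 7697064251745.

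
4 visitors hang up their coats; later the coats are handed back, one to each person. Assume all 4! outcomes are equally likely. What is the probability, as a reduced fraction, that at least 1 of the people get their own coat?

Favorable outcomes: Σ_{i≥1} C(4,i)·!(4-i) = 4·2 + 6·1 + 4·0 + 1·1 = 15.
Total outcomes: 4! = 24.
Probability = 15/24 = 5/8.

5/8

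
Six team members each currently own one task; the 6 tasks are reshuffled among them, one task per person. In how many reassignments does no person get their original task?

265

!6 is the nearest integer to 6!/e.
6! = 720, and 720/e ≈ 264.87, so !6 = 265.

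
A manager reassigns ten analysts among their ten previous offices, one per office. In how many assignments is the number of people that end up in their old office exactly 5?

11088

Choose which 5 of the 10 are fixed: C(10,5) = 252.
The other 5 form a derangement: !5 = 44.
Total: 252 × 44 = 11088.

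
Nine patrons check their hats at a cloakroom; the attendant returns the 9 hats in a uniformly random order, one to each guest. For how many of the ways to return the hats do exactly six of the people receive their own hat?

168

Choose which 6 of the 9 are fixed: C(9,6) = 84.
The remaining 3 must be deranged: !3 = 2.
Total: 84 × 2 = 168.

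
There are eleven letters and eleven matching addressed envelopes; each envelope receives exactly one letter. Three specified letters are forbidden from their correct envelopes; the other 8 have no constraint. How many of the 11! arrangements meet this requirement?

30078720

Inclusion-exclusion on the 3 forbidden self-matches:
Σ_{j=0}^{3} (-1)^j C(3,j)(11-j)!
= C(3,0)·11! - C(3,1)·10! + C(3,2)·9! - C(3,3)·8!
= 39916800 - 10886400 + 1088640 - 40320
= 30078720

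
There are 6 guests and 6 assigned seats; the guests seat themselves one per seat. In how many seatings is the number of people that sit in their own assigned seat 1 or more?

Sum C(6,i)·!(6-i) for i = 1..6:
  i=1: C(6,1)·!5 = 6·44 = 264
  i=2: C(6,2)·!4 = 15·9 = 135
  i=3: C(6,3)·!3 = 20·2 = 40
  i=4: C(6,4)·!2 = 15·1 = 15
  i=5: C(6,5)·!1 = 6·0 = 0
  i=6: C(6,6)·!0 = 1·1 = 1
Total = 455.

455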